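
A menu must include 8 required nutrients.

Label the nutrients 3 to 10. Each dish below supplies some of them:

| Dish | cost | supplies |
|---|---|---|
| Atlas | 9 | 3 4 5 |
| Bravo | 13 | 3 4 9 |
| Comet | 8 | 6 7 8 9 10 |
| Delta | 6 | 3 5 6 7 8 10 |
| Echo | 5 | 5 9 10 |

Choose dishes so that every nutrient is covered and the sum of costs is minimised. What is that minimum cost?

17

Atlas, Comet together cover every nutrient (Atlas ∪ Comet = {3, 4, 5, 6, 7, 8, 9, 10}); total cost 9 + 8 = 17.
The greedy pick Delta, Echo, Atlas costs 20; no covering selection beats 17.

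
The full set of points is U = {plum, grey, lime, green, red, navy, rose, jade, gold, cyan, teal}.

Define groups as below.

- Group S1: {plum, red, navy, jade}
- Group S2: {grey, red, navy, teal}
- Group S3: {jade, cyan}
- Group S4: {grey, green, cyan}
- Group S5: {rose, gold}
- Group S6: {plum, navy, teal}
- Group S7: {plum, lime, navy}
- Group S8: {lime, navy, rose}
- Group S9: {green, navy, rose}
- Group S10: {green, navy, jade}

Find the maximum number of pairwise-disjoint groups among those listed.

3

S4, S5, S7 are pairwise disjoint (S4={grey,green,cyan}; S5={rose,gold}; S7={plum,lime,navy}).
Every remaining group overlaps one of these, and no 4 of the listed groups are pairwise disjoint, so 3 is the maximum.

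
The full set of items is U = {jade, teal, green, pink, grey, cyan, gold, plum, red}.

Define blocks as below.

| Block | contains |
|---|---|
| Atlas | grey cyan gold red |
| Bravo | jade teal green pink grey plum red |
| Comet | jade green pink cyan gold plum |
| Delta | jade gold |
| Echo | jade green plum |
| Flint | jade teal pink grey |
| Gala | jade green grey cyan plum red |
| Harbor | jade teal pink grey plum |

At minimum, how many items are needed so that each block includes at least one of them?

The 2 items {jade, grey} hit every block.
The blocks Atlas, Echo are pairwise disjoint, so any hitting set needs a separate item for each — at least 2. Hence 2 is optimal.

2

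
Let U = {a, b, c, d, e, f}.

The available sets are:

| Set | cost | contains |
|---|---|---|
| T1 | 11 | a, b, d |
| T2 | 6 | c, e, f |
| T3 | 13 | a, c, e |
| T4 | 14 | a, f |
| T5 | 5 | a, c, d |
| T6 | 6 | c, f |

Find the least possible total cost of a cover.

17

T1, T2 together cover every element (T1 ∪ T2 = {a, b, c, d, e, f}); total cost 11 + 6 = 17.
The greedy pick T5, T2, T1 costs 22; no covering selection beats 17.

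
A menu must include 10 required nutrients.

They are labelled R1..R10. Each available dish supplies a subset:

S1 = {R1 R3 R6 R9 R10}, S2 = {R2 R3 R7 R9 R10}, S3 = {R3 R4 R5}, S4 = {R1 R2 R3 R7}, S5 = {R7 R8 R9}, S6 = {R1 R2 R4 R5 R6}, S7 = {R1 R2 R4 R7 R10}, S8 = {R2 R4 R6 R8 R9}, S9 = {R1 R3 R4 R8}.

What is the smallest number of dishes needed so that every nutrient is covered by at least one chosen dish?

3

S2 and S6 and S8 together: S2 ∪ S6 ∪ S8 = {R1, R2, R3, R4, R5, R6, R7, R8, R9, R10} — every nutrient is covered.
No 2 of the 9 dishes cover everything (all 36 combinations miss at least one nutrient), so 3 is optimal.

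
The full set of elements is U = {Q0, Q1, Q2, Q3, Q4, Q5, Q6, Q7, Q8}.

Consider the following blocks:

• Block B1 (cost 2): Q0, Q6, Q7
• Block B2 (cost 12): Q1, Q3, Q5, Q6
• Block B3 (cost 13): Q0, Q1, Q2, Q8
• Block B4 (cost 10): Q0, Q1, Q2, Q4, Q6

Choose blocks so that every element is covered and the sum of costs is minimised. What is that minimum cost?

B1, B2, B3, B4 together cover every element (B1 ∪ B2 ∪ B3 ∪ B4 = {Q0, Q1, Q2, Q3, Q4, Q5, Q6, Q7, Q8}); total cost 2 + 12 + 13 + 10 = 37.
No covering selection has total cost below 37.

37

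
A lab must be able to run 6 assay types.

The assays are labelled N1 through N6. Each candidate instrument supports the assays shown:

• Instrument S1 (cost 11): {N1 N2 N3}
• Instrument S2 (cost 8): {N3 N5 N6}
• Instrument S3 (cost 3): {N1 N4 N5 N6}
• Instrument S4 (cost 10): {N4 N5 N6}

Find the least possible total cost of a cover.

14

S1, S3 together cover every assay (S1 ∪ S3 = {N1, N2, N3, N4, N5, N6}); total cost 11 + 3 = 14.
No covering selection has total cost below 14.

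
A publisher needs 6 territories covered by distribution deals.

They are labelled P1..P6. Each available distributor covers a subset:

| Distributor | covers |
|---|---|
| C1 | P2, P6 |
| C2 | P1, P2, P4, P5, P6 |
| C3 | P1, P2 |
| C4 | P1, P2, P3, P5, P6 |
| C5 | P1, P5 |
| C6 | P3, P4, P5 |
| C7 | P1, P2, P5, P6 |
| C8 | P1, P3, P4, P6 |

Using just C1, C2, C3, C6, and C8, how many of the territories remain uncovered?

0

Union of C1, C2, C3, C6, C8 = {P1, P2, P3, P4, P5, P6} — that's every territory, so 0 are uncovered.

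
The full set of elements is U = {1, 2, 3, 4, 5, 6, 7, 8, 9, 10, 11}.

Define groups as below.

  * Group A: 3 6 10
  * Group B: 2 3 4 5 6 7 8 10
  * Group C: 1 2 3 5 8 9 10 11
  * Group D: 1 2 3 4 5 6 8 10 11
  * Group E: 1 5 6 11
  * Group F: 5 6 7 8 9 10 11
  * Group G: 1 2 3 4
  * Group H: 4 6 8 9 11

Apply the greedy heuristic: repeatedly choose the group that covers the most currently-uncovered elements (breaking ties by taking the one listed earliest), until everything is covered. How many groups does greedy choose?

2

Greedy: pick D (covers 9 new) → pick F (covers 2 new). Total picks: 2.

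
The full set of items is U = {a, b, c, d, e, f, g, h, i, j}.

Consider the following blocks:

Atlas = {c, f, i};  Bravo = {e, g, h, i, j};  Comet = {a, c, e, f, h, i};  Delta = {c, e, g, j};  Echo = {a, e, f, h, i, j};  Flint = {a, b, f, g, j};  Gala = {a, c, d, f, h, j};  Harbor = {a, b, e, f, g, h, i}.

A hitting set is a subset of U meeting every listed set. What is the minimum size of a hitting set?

Take T = {i, j}. Each listed block contains at least one of these, so T is a hitting set of size 2.
No single item lies in every block, so at least 2 are needed and 2 is optimal.

2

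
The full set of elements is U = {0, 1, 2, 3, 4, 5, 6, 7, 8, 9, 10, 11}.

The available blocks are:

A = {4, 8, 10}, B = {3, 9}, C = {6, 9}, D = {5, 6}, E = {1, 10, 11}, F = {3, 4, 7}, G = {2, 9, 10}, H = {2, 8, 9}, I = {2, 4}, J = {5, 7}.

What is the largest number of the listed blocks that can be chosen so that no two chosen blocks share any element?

4

D, E, F, H are pairwise disjoint (D={5,6}; E={1,10,11}; F={3,4,7}; H={2,8,9}).
Every remaining block overlaps one of these, and no 5 of the listed blocks are pairwise disjoint, so 4 is the maximum.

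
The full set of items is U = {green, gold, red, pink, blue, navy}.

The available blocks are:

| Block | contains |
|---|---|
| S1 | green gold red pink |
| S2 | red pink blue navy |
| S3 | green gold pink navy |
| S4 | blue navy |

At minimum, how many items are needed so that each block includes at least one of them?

The 2 items {red, navy} hit every block.
The blocks S1, S4 are pairwise disjoint, so any hitting set needs a separate item for each — at least 2. Hence 2 is optimal.

2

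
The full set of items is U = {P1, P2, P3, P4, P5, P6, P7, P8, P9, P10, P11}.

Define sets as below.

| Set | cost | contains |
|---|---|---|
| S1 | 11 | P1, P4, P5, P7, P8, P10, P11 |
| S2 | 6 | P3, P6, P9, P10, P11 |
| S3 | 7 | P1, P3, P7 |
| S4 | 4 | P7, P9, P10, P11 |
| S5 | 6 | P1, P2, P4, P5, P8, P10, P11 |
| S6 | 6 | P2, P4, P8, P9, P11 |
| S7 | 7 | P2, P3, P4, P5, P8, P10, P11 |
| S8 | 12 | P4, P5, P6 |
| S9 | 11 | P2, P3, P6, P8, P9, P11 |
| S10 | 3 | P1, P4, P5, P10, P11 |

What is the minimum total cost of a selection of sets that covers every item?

16

S2, S4, S5 together cover every item (S2 ∪ S4 ∪ S5 = {P1, P2, P3, P4, P5, P6, P7, P8, P9, P10, P11}); total cost 6 + 4 + 6 = 16.
The greedy pick S10, S2, S5, S4 costs 19; no covering selection beats 16.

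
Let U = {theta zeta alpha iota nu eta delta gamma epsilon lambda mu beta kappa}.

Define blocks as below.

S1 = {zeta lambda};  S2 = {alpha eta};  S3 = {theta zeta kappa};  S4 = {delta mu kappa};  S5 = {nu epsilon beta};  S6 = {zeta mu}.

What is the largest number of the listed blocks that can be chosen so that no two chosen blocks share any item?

4

S1, S2, S4, S5 are pairwise disjoint (S1={zeta,lambda}; S2={alpha,eta}; S4={delta,mu,kappa}; S5={nu,epsilon,beta}).
Every remaining block overlaps one of these, and no 5 of the listed blocks are pairwise disjoint, so 4 is the maximum.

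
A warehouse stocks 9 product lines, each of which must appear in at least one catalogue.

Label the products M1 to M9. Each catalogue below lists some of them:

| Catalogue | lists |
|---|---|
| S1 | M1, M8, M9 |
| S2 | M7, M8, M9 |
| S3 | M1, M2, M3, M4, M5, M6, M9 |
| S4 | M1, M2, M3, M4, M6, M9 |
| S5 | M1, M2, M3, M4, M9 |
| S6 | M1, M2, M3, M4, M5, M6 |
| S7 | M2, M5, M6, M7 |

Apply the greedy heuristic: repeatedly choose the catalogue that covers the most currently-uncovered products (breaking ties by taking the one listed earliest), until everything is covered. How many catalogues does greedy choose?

2

Greedy: pick S3 (covers 7 new) → pick S2 (covers 2 new). Total picks: 2.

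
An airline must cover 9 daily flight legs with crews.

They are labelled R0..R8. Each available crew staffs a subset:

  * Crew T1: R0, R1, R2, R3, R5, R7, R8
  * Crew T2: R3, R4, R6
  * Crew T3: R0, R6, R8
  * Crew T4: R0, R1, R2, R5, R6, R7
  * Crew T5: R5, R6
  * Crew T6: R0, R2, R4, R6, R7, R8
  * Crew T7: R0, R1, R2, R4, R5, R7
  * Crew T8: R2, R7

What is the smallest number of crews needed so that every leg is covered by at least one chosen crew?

T1 and T6 together: T1 ∪ T6 = {R0, R1, R2, R3, R4, R5, R6, R7, R8} — every leg is covered.
No single crew has all 9 legs (the largest, T1, has 7), so 2 is optimal.

2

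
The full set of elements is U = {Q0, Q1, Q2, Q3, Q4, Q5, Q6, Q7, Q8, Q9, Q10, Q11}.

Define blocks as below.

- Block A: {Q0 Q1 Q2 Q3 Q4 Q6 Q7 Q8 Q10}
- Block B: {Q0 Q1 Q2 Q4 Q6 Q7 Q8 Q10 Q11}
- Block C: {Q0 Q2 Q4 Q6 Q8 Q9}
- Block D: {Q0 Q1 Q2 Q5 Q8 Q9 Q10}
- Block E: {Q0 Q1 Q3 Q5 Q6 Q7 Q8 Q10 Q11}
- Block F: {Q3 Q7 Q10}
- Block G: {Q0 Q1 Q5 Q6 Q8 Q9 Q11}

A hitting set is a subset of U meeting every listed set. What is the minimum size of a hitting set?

H = {Q0, Q3} meets every block (each contains at least one member of H), and |H| = 2.
The blocks C, F are pairwise disjoint, so any hitting set needs a separate element for each — at least 2. Hence 2 is optimal.

2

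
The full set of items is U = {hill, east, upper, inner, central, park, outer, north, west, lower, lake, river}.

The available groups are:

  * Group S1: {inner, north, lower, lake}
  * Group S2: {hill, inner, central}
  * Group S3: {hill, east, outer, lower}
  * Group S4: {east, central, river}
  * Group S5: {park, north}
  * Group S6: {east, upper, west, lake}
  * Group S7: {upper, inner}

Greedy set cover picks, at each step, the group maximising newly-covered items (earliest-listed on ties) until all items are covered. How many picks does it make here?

Greedy: pick S1 (covers 4 new) → pick S3 (covers 3 new) → pick S4 (covers 2 new) → pick S6 (covers 2 new) → pick S5 (covers 1 new). Total picks: 5.

5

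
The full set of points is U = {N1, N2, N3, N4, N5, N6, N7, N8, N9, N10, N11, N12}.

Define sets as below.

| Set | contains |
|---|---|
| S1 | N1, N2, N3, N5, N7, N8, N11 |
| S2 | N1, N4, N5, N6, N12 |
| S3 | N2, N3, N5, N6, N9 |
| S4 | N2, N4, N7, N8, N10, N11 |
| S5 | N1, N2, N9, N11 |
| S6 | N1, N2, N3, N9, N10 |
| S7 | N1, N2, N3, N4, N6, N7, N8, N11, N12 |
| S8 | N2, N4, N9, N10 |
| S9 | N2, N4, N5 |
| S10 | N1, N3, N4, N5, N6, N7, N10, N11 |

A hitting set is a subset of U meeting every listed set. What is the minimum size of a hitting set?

2

Take H = {N2, N4}. Each listed set contains at least one of these, so H is a hitting set of size 2.
No single point lies in every set, so at least 2 are needed and 2 is optimal.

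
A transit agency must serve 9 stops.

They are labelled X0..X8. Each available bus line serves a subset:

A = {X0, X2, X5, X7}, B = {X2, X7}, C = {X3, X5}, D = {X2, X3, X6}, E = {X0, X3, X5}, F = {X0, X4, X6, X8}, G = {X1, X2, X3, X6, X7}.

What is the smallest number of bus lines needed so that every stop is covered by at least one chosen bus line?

A and F and G together: A ∪ F ∪ G = {X0, X1, X2, X3, X4, X5, X6, X7, X8} — every stop is covered.
Only G contains X1, so G is forced; the remaining 4 stops need at least 2 more bus lines (each remaining bus line adds at most 3) — so at least 3 bus lines are needed, and 3 is optimal.

3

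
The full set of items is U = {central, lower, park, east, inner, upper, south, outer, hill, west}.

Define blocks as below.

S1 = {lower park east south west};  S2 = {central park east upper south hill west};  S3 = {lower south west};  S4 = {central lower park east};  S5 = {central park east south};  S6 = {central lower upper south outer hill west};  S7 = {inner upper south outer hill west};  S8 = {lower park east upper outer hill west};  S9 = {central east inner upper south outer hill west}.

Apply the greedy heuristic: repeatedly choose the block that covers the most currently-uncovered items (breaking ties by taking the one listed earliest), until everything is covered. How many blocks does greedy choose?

2

Greedy: pick S9 (covers 8 new) → pick S1 (covers 2 new). Total picks: 2.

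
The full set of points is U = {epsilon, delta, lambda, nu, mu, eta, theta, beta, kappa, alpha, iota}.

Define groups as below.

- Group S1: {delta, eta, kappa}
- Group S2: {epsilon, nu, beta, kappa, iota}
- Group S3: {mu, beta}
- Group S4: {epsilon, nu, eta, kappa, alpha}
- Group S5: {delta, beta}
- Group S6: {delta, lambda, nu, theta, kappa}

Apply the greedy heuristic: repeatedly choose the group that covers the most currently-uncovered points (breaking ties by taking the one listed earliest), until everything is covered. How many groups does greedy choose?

Greedy: pick S2 (covers 5 new) → pick S6 (covers 3 new) → pick S4 (covers 2 new) → pick S3 (covers 1 new). Total picks: 4.

4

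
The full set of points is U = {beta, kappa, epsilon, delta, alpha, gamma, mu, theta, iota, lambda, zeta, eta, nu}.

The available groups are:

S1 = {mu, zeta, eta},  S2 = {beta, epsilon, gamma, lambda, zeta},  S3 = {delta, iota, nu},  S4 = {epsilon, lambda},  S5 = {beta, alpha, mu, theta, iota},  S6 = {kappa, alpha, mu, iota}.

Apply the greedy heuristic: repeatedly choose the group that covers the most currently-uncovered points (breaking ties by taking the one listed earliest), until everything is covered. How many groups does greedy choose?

5

Greedy: pick S2 (covers 5 new) → pick S5 (covers 4 new) → pick S3 (covers 2 new) → pick S1 (covers 1 new) → pick S6 (covers 1 new). Total picks: 5.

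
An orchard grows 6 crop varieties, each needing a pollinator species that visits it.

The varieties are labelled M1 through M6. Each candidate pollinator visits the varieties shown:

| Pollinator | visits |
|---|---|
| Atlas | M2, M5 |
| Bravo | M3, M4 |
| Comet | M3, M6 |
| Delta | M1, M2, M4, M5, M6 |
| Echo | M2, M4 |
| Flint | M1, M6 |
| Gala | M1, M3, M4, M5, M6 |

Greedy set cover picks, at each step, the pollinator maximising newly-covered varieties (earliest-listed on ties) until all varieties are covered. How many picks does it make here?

Greedy: pick Delta (covers 5 new) → pick Bravo (covers 1 new). Total picks: 2.

2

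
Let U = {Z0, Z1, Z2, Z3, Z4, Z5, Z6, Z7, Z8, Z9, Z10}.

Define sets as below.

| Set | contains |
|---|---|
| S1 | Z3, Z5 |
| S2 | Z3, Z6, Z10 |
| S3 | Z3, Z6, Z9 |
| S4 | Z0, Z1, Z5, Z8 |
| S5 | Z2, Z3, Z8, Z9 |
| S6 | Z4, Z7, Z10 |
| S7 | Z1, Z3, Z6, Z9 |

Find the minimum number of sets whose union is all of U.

S2 and S4 and S5 and S6 together: S2 ∪ S4 ∪ S5 ∪ S6 = {Z0, Z1, Z2, Z3, Z4, Z5, Z6, Z7, Z8, Z9, Z10} — every element is covered.
Only S4 contains Z0, so S4 is forced; the remaining 7 elements need at least 3 more sets (each remaining set adds at most 3) — so at least 4 sets are needed, and 4 is optimal.

4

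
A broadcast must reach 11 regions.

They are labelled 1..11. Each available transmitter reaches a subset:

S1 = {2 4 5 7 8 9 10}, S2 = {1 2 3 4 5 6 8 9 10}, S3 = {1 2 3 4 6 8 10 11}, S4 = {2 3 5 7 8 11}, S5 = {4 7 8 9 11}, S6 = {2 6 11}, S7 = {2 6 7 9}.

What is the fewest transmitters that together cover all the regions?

Take {S2, S4}. Their union is {1, 2, 3, 4, 5, 6, 7, 8, 9, 10, 11}, which is all 11 regions.
No single transmitter has all 11 regions (the largest, S2, has 9), so 2 is optimal.

2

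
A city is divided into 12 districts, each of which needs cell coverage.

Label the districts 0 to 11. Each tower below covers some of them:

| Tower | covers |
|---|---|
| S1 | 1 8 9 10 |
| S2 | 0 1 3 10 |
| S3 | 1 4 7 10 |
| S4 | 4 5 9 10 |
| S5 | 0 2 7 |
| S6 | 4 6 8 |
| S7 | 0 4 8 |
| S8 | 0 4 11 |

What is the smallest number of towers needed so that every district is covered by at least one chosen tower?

5

Take {S2, S4, S5, S6, S8}. Their union is {0, 1, 2, 3, 4, 5, 6, 7, 8, 9, 10, 11}, which is all 12 districts.
No 4 of the 8 towers cover everything (all 70 combinations miss at least one district), so 5 is optimal.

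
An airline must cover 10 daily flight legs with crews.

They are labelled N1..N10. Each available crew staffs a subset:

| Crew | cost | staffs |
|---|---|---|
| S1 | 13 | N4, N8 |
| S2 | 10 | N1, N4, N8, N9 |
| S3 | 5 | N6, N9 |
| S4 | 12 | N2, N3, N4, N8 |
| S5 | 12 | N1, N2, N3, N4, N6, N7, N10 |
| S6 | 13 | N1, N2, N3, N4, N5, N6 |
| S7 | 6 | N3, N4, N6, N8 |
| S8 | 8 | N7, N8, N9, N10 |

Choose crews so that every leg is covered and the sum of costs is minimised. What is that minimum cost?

21

S6, S8 together cover every leg (S6 ∪ S8 = {N1, N2, N3, N4, N5, N6, N7, N8, N9, N10}); total cost 13 + 8 = 21.
The greedy pick S7, S8, S6 costs 27; no covering selection beats 21.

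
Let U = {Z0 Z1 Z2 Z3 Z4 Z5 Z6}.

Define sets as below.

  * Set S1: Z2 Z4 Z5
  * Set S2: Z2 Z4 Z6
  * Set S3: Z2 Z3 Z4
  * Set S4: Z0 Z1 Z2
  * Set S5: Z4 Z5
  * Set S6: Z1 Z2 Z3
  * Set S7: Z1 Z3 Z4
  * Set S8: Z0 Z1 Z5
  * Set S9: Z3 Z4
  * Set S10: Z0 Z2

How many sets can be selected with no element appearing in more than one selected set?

S7, S10 are pairwise disjoint (S7={Z1,Z3,Z4}; S10={Z0,Z2}).
Every remaining set overlaps one of these, and no 3 of the listed sets are pairwise disjoint, so 2 is the maximum.

2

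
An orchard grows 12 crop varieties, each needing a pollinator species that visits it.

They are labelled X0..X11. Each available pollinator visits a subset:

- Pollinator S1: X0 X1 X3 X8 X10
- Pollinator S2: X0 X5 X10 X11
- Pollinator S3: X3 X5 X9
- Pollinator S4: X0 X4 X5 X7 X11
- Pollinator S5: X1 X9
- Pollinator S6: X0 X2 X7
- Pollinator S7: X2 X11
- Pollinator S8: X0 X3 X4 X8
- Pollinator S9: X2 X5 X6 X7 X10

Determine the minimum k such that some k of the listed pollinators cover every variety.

Take {S1, S4, S5, S9}. Their union is {X0, X1, X2, X3, X4, X5, X6, X7, X8, X9, X10, X11}, which is all 12 varieties.
No 3 of the 9 pollinators cover everything (all 84 combinations miss at least one variety), so 4 is optimal.

4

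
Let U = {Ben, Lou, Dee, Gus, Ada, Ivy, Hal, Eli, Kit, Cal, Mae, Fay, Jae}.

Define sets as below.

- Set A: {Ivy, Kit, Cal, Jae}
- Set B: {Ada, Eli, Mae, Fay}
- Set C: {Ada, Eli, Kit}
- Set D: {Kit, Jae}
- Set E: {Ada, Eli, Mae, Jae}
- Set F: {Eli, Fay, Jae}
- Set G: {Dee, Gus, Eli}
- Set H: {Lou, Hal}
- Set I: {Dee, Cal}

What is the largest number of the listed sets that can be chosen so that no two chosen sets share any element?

B, D, H, I are pairwise disjoint (B={Ada,Eli,Mae,Fay}; D={Kit,Jae}; H={Lou,Hal}; I={Dee,Cal}).
Every remaining set overlaps one of these, and no 5 of the listed sets are pairwise disjoint, so 4 is the maximum.

4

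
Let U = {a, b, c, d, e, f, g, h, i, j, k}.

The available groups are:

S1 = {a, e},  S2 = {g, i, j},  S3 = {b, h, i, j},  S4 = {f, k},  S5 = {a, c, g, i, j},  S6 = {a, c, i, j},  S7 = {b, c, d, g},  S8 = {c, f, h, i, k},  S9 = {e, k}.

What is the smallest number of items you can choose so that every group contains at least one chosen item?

Take T = {d, e, j, k}. Each listed group contains at least one of these, so T is a hitting set of size 4.
No choice of 3 items meets every group, so 4 is the minimum.

4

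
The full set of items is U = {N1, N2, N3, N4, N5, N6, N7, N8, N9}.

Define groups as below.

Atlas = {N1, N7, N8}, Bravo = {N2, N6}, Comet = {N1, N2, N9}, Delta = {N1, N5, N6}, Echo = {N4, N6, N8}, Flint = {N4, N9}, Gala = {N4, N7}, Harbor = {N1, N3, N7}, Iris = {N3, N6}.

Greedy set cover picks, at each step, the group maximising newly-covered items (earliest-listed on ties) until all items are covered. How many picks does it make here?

Greedy: pick Atlas (covers 3 new) → pick Bravo (covers 2 new) → pick Flint (covers 2 new) → pick Delta (covers 1 new) → pick Harbor (covers 1 new). Total picks: 5.
(The true minimum cover uses only 4 groups, so greedy is not optimal here.)

5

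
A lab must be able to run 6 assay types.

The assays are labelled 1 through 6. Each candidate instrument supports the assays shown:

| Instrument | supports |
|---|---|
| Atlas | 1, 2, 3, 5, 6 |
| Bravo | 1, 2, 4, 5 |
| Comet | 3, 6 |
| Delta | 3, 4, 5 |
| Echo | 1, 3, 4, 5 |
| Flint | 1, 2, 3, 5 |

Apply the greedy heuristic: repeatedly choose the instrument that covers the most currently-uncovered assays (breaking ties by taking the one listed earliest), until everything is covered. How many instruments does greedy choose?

2

Greedy: pick Atlas (covers 5 new) → pick Bravo (covers 1 new). Total picks: 2.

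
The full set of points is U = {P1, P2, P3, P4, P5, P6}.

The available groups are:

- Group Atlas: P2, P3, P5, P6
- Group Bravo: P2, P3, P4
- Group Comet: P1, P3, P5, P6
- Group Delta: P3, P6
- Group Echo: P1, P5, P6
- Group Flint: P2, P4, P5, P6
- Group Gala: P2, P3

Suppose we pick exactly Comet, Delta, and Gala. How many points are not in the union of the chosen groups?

1

Union of Comet, Delta, Gala = {P1, P2, P3, P5, P6}.
Not covered: P4 — 1 point.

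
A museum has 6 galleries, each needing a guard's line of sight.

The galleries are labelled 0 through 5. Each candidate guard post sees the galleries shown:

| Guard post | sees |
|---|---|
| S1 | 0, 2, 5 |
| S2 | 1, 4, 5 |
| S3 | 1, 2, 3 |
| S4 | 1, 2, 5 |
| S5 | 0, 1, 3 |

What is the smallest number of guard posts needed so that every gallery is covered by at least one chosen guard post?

S2 and S3 and S5 together: S2 ∪ S3 ∪ S5 = {0, 1, 2, 3, 4, 5} — every gallery is covered.
Only S2 contains 4, so S2 is forced; the remaining 3 galleries need at least 2 more guard posts (each remaining guard post adds at most 2) — so at least 3 guard posts are needed, and 3 is optimal.

3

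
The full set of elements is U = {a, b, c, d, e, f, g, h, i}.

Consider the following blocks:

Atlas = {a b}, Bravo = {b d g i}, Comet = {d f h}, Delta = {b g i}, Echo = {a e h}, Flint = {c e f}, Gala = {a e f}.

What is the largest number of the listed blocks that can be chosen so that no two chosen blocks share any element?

2

Atlas, Flint are pairwise disjoint (Atlas={a,b}; Flint={c,e,f}).
Every remaining block overlaps one of these, and no 3 of the listed blocks are pairwise disjoint, so 2 is the maximum.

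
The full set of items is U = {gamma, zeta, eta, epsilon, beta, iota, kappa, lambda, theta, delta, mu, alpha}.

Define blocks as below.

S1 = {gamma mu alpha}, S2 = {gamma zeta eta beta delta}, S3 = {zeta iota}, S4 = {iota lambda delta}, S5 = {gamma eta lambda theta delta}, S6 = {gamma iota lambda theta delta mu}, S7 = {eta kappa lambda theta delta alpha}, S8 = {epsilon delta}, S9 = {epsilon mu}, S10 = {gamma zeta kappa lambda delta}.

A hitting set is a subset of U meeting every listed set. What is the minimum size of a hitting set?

3

The 3 items {iota, delta, mu} hit every block.
The blocks S3, S5, S9 are pairwise disjoint, so any hitting set needs a separate item for each — at least 3. Hence 3 is optimal.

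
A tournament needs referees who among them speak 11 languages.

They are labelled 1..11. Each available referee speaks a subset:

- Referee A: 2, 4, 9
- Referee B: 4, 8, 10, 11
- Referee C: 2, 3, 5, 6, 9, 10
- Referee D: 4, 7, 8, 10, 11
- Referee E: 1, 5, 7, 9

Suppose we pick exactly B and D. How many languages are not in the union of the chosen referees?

6

Union of B, D = {4, 7, 8, 10, 11}.
Not covered: 1, 2, 3, 5, 6, 9 — 6 languages.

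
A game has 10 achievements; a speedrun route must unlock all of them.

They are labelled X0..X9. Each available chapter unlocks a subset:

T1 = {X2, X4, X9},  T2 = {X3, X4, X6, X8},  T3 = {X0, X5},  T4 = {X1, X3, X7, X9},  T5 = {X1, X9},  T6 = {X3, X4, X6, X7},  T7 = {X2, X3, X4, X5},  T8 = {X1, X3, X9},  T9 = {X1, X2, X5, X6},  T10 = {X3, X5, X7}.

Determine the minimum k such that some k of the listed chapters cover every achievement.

Take {T2, T3, T4, T7}. Their union is {X0, X1, X2, X3, X4, X5, X6, X7, X8, X9}, which is all 10 achievements.
No 3 of the 10 chapters cover everything (all 120 combinations miss at least one achievement), so 4 is optimal.

4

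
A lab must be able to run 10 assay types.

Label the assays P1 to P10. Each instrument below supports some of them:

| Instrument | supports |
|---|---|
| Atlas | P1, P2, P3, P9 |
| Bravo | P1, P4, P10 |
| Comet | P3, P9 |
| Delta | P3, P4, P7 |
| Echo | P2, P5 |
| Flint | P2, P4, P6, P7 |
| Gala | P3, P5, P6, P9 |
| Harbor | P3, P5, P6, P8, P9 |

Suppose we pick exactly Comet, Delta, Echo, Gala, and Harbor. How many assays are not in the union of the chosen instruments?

Union of Comet, Delta, Echo, Gala, Harbor = {P2, P3, P4, P5, P6, P7, P8, P9}.
Not covered: P1, P10 — 2 assays.

2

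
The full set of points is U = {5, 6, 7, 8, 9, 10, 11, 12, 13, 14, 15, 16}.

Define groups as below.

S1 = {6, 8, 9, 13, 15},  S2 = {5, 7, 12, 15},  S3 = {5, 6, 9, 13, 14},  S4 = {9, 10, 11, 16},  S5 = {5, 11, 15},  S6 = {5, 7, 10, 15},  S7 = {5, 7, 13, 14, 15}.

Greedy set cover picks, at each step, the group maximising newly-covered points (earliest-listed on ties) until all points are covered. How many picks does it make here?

Greedy: pick S1 (covers 5 new) → pick S2 (covers 3 new) → pick S4 (covers 3 new) → pick S3 (covers 1 new). Total picks: 4.

4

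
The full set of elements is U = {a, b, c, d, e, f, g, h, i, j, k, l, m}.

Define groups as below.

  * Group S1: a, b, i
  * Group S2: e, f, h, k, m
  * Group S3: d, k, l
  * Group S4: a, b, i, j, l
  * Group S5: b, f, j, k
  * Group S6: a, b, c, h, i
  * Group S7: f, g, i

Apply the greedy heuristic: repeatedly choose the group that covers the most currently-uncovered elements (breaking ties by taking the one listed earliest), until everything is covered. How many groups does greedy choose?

5

Greedy: pick S2 (covers 5 new) → pick S4 (covers 5 new) → pick S3 (covers 1 new) → pick S6 (covers 1 new) → pick S7 (covers 1 new). Total picks: 5.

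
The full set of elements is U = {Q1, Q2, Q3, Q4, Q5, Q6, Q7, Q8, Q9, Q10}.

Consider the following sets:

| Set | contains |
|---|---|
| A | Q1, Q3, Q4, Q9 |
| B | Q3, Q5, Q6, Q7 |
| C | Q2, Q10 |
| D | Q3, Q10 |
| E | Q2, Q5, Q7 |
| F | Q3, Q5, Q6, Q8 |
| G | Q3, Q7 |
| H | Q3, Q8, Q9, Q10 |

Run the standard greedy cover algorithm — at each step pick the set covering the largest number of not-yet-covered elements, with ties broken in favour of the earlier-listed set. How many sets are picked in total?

4

Greedy: pick A (covers 4 new) → pick B (covers 3 new) → pick C (covers 2 new) → pick F (covers 1 new). Total picks: 4.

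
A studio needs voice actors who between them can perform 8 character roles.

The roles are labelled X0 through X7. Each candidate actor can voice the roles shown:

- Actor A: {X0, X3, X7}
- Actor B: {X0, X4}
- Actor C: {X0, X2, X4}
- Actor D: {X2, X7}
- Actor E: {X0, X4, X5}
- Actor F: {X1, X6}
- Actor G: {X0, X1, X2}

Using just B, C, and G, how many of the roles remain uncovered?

Union of B, C, G = {X0, X1, X2, X4}.
Not covered: X3, X5, X6, X7 — 4 roles.

4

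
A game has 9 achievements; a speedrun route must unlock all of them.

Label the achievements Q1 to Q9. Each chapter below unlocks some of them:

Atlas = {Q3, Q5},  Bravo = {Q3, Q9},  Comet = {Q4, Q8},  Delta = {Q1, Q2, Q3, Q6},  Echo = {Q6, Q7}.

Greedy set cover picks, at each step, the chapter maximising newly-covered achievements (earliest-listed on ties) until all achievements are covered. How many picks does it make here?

5

Greedy: pick Delta (covers 4 new) → pick Comet (covers 2 new) → pick Atlas (covers 1 new) → pick Bravo (covers 1 new) → pick Echo (covers 1 new). Total picks: 5.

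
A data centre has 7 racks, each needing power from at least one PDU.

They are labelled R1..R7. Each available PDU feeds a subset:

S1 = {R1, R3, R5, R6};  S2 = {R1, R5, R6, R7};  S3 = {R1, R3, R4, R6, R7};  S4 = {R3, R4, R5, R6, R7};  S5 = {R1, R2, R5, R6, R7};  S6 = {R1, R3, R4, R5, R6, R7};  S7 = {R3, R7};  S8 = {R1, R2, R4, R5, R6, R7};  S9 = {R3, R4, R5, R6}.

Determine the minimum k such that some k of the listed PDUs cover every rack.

2

Take {S1, S8}. Their union is {R1, R2, R3, R4, R5, R6, R7}, which is all 7 racks.
No single PDU has all 7 racks (the largest, S6, has 6), so 2 is optimal.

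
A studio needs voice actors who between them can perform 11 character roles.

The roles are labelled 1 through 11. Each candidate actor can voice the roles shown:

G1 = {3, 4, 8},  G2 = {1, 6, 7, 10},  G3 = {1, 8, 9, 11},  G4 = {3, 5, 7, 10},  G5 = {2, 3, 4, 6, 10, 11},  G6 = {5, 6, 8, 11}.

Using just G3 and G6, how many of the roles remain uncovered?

5

Union of G3, G6 = {1, 5, 6, 8, 9, 11}.
Not covered: 2, 3, 4, 7, 10 — 5 roles.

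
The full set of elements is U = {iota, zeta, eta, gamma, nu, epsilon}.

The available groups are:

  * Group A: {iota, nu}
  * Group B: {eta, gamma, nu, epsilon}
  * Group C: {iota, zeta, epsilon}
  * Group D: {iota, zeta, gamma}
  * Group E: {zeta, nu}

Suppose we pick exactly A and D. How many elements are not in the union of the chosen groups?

2

Union of A, D = {iota, zeta, gamma, nu}.
Not covered: eta, epsilon — 2 elements.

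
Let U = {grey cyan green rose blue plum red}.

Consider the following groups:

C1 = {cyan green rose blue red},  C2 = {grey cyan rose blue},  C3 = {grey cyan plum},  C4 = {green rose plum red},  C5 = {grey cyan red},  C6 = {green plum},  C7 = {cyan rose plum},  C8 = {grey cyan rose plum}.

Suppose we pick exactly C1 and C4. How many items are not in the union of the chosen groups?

Union of C1, C4 = {cyan, green, rose, blue, plum, red}.
Not covered: grey — 1 item.

1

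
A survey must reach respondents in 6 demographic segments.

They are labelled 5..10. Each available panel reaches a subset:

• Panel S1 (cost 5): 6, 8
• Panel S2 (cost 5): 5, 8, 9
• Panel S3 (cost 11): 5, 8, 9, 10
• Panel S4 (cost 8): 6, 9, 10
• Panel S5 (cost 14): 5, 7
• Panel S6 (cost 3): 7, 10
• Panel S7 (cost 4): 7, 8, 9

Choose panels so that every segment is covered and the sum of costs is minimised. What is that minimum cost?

S1, S2, S6 together cover every segment (S1 ∪ S2 ∪ S6 = {5, 6, 7, 8, 9, 10}); total cost 5 + 5 + 3 = 13.
The greedy pick S7, S6, S1, S2 costs 17; no covering selection beats 13.

13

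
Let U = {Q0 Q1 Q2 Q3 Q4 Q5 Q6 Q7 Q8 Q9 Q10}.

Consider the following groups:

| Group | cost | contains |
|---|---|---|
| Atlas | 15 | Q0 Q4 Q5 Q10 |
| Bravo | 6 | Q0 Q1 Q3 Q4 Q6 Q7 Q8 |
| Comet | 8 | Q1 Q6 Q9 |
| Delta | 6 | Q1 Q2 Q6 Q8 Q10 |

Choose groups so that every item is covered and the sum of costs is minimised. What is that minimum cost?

35

Atlas, Bravo, Comet, Delta together cover every item (Atlas ∪ Bravo ∪ Comet ∪ Delta = {Q0, Q1, Q2, Q3, Q4, Q5, Q6, Q7, Q8, Q9, Q10}); total cost 15 + 6 + 8 + 6 = 35.
No covering selection has total cost below 35.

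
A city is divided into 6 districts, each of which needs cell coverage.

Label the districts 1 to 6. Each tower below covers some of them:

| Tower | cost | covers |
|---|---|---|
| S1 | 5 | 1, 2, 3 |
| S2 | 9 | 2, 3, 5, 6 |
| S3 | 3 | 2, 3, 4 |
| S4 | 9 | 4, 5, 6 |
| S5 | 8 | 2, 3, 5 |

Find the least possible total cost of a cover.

14

S1, S4 together cover every district (S1 ∪ S4 = {1, 2, 3, 4, 5, 6}); total cost 5 + 9 = 14.
The greedy pick S3, S2, S1 costs 17; no covering selection beats 14.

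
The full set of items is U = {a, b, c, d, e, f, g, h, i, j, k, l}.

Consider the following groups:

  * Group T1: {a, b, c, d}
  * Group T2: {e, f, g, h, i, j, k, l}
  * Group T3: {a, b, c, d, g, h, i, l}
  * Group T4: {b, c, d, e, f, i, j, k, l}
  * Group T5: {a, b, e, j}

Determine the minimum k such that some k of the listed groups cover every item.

T1 and T2 cover everything between them: the union {a, b, c, d, e, f, g, h, i, j, k, l} is all of U.
No single group has all 12 items (the largest, T4, has 9), so 2 is optimal.

2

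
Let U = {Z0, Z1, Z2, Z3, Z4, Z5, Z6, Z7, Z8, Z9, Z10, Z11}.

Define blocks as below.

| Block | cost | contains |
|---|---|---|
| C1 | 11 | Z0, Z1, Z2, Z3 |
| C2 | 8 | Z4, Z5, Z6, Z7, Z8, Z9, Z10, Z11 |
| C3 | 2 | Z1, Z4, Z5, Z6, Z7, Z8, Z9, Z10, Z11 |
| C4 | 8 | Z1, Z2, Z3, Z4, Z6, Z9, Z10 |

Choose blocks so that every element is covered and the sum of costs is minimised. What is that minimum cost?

C1, C3 together cover every element (C1 ∪ C3 = {Z0, Z1, Z2, Z3, Z4, Z5, Z6, Z7, Z8, Z9, Z10, Z11}); total cost 11 + 2 = 13.
No covering selection has total cost below 13.

13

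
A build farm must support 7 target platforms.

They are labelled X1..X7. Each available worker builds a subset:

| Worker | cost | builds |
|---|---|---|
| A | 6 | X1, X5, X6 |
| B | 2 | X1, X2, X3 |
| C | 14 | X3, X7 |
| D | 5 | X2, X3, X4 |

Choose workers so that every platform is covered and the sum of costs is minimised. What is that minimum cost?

25

A, C, D together cover every platform (A ∪ C ∪ D = {X1, X2, X3, X4, X5, X6, X7}); total cost 6 + 14 + 5 = 25.
The greedy pick B, A, D, C costs 27; no covering selection beats 25.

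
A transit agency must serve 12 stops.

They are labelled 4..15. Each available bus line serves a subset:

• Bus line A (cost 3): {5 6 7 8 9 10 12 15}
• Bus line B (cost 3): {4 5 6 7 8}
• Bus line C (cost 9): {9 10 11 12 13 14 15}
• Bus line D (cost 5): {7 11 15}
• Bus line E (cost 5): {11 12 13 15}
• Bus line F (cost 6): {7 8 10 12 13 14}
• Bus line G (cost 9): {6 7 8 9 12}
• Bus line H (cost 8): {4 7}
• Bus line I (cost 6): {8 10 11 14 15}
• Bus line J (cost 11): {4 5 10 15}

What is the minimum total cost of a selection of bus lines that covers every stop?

12

B, C together cover every stop (B ∪ C = {4, 5, 6, 7, 8, 9, 10, 11, 12, 13, 14, 15}); total cost 3 + 9 = 12.
The greedy pick A, E, B, F costs 17; no covering selection beats 12.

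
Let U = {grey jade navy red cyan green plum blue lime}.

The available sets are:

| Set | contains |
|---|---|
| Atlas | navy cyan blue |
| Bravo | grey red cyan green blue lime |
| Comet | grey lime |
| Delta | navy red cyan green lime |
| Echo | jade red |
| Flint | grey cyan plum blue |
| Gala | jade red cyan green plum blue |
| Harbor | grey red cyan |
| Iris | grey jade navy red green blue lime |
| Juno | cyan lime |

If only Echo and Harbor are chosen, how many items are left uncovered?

5

Union of Echo, Harbor = {grey, jade, red, cyan}.
Not covered: navy, green, plum, blue, lime — 5 items.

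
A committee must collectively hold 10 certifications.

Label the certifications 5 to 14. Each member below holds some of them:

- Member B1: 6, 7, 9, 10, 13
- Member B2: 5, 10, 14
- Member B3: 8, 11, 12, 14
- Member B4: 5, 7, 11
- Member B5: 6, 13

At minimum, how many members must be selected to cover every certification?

3

B1 and B2 and B3 together: B1 ∪ B2 ∪ B3 = {5, 6, 7, 8, 9, 10, 11, 12, 13, 14} — every certification is covered.
Only B3 contains 8, so B3 is forced; the remaining 6 certifications need at least 2 more members (each remaining member adds at most 5) — so at least 3 members are needed, and 3 is optimal.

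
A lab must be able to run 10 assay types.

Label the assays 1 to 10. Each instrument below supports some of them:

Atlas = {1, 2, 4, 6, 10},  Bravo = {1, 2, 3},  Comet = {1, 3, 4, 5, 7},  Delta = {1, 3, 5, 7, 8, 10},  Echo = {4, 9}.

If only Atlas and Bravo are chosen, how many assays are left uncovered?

4

Union of Atlas, Bravo = {1, 2, 3, 4, 6, 10}.
Not covered: 5, 7, 8, 9 — 4 assays.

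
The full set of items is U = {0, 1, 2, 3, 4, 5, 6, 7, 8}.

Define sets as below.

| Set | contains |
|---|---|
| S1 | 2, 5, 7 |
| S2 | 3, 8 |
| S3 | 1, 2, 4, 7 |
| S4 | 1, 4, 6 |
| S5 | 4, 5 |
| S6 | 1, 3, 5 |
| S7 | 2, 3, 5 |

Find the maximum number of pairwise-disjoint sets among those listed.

S1, S2, S4 are pairwise disjoint (S1={2,5,7}; S2={3,8}; S4={1,4,6}).
Every remaining set overlaps one of these, and no 4 of the listed sets are pairwise disjoint, so 3 is the maximum.

3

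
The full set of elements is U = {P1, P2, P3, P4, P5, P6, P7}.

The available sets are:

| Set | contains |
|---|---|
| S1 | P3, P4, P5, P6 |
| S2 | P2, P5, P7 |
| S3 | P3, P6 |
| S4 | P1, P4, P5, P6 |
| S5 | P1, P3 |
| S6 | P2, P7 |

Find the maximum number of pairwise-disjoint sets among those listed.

S3, S6 are pairwise disjoint (S3={P3,P6}; S6={P2,P7}).
Every remaining set overlaps one of these, and no 3 of the listed sets are pairwise disjoint, so 2 is the maximum.

2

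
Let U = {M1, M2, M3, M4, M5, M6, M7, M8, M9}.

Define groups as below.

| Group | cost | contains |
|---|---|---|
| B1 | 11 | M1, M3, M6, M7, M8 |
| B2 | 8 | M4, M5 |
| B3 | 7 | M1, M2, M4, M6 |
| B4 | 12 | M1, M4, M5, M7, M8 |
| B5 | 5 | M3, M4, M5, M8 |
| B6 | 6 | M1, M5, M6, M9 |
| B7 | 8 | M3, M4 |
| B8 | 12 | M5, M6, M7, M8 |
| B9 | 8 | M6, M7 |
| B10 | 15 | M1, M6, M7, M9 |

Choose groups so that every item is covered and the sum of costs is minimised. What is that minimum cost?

B1, B3, B6 together cover every item (B1 ∪ B3 ∪ B6 = {M1, M2, M3, M4, M5, M6, M7, M8, M9}); total cost 11 + 7 + 6 = 24.
The greedy pick B5, B6, B3, B9 costs 26; no covering selection beats 24.

24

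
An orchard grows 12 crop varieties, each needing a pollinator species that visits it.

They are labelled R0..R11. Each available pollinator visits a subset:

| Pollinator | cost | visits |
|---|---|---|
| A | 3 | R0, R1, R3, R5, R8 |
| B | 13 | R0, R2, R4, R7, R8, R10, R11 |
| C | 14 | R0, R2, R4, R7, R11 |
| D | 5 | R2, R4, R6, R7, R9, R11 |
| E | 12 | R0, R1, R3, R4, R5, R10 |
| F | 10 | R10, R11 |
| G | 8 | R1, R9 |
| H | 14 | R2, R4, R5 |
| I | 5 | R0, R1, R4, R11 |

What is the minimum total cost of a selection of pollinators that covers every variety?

18

A, D, F together cover every variety (A ∪ D ∪ F = {R0, R1, R2, R3, R4, R5, R6, R7, R8, R9, R10, R11}); total cost 3 + 5 + 10 = 18.
No covering selection has total cost below 18.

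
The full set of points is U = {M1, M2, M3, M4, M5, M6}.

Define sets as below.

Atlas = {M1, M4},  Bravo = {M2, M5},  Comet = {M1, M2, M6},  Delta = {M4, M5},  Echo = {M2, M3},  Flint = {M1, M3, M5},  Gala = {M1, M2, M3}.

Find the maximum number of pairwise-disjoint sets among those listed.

2

Atlas, Echo are pairwise disjoint (Atlas={M1,M4}; Echo={M2,M3}).
Every remaining set overlaps one of these, and no 3 of the listed sets are pairwise disjoint, so 2 is the maximum.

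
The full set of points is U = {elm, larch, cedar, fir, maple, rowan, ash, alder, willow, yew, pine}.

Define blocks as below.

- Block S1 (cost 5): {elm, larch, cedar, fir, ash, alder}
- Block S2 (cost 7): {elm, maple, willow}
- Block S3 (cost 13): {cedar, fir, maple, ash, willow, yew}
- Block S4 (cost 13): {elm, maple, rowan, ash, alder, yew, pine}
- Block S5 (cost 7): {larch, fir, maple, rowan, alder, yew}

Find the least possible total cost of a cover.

25

S1, S2, S4 together cover every point (S1 ∪ S2 ∪ S4 = {elm, larch, cedar, fir, maple, rowan, ash, alder, willow, yew, pine}); total cost 5 + 7 + 13 = 25.
The greedy pick S1, S5, S2, S4 costs 32; no covering selection beats 25.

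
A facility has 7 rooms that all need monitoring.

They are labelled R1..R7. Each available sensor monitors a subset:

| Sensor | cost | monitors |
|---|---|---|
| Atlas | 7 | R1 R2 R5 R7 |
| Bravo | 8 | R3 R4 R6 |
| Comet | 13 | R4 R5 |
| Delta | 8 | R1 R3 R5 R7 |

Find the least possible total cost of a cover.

15

Atlas, Bravo together cover every room (Atlas ∪ Bravo = {R1, R2, R3, R4, R5, R6, R7}); total cost 7 + 8 = 15.
No covering selection has total cost below 15.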